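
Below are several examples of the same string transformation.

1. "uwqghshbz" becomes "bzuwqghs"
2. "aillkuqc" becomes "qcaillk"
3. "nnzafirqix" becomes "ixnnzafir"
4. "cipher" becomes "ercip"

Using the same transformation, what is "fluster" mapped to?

Looking at the pairs, the operation is to move the last 2 characters to the front (rotate right by 2), then delete the last character.
Starting from "fluster": after the first operation, "erflust"; after the second, "erflus".
(Check on "nnzafirqix": → "ixnnzafirq" → "ixnnzafir" ✓)

erflus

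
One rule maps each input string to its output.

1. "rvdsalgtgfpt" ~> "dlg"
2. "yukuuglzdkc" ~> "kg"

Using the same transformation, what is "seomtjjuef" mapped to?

oj

The transformation: keep one character in every 3, starting at position 3 (positions 3rd, 6th, 9th, ...), then delete the last character.
Applying both steps to "seomtjjuef": "oje", then "oj".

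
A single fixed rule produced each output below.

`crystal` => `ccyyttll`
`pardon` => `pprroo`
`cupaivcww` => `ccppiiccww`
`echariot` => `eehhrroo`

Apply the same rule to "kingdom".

What's happening: keep every other character starting from the first (positions 1st, 3rd, 5th, ...), then double every character.
On "kingdom": the first step gives "kndm", and the second then gives "kknnddmm".
(Check on "pardon": → "pro" → "pprroo" ✓)

kknnddmm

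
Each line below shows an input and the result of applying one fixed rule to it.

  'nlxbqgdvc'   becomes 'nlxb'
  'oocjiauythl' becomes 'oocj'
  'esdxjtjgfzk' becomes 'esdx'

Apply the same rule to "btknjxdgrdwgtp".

Looking at the pairs, the operation is to keep only the first 4 characters.
For "btknjxdgrdwgtp" the result is "btkn".

btkn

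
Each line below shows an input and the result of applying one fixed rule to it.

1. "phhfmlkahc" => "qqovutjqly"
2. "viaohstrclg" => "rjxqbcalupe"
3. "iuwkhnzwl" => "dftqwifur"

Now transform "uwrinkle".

The transformation: move the first character to the end, then shift every letter 9 places forward in the alphabet (wrapping around).
For "uwrinkle", step one produces "wrinkleu"; step two turns that into "farwtund".
(Check on "iuwkhnzwl": → "uwkhnzwli" → "dftqwifur" ✓)

farwtund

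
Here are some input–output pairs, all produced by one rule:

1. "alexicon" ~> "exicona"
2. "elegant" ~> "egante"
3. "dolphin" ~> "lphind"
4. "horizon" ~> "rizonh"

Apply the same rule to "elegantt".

egantte

What's happening: move the first character to the end, then delete the first character.
Working it through for "elegantt": intermediate "legantte", final "egantte".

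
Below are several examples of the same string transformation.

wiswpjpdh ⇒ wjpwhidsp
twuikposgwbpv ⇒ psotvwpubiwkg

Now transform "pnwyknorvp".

oknppnvwry

The pattern: take characters alternately from the front and the back (1st, last, 2nd, 2nd-last, ...), then move the last 3 characters to the front (rotate right by 3).
For "pnwyknorvp", step one produces "ppnvwryokn"; step two turns that into "oknppnvwry".
(Check on "twuikposgwbpv": → "tvwpubiwkgpso" → "psotvwpubiwkg" ✓)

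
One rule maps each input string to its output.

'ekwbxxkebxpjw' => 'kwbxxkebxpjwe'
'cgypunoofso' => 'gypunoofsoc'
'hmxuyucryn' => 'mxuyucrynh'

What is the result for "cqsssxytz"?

The pattern: move the first character to the end.
So "cqsssxytz" becomes "qsssxytzc".

qsssxytzc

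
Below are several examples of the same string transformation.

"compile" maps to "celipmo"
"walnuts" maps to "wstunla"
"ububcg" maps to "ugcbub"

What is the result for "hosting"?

hgnitso

The rule is to reverse the string, then move the last character to the front.
For "hosting", step one produces "gnitsoh"; step two turns that into "hgnitso".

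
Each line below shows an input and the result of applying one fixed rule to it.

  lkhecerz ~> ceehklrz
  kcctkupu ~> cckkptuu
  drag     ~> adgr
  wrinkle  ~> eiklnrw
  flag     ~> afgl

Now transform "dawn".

Rule — sort the characters into alphabetical order.
"dawn" → "adnw".

adnw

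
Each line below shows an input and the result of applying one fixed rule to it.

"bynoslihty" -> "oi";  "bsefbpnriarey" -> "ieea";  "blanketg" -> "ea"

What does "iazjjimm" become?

iia

The pattern: sort the characters into reverse alphabetical order, then keep only the vowels.
For "iazjjimm", step one produces "zmmjjiia"; step two turns that into "iia".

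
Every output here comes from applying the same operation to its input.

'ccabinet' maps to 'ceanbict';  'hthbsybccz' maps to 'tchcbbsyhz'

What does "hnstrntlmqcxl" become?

Rule — take characters alternately from the front and the back (1st, last, 2nd, 2nd-last, ...), then move the first 2 characters to the end (rotate left by 2).
"hnstrntlmqcxl" → "hlnxsctqrmnlt" → "nxsctqrmnlthl".

nxsctqrmnlthl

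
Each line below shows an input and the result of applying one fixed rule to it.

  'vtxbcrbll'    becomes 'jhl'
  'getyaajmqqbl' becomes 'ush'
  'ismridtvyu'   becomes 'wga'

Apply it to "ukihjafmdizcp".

Rule — shift every letter 12 places backward in the alphabet (wrapping around), then keep only the first 3 characters.
On "ukihjafmdizcp": the first step gives "iywvxotarwnqd", and the second then gives "iyw".

iyw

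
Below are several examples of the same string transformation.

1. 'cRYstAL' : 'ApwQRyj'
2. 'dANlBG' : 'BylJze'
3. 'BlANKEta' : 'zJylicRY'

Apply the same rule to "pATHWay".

Looking at the pairs, the operation is to shift every letter 2 places backward in the alphabet (wrapping around), then flip the case of every letter.
Starting from "pATHWay": after the first operation, "nYRFUyw"; after the second, "NyrfuYW".

NyrfuYW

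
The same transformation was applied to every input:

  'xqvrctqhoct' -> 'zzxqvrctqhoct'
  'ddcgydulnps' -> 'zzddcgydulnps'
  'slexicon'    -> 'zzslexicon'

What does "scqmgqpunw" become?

zzscqmgqpunw

The transformation: prepend "zz".
On "scqmgqpunw" that produces "zzscqmgqpunw".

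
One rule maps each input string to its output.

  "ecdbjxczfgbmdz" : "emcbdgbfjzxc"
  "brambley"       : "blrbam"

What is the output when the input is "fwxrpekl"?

fewpxr

What's happening: delete the last 2 characters, then take characters alternately from the front and the back (1st, last, 2nd, 2nd-last, ...).
Working it through for "fwxrpekl": intermediate "fwxrpe", final "fewpxr".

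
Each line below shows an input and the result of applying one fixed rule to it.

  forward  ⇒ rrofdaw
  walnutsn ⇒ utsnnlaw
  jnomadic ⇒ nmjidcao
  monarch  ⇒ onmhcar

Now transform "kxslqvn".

What's happening: sort the characters into reverse alphabetical order, then move the first character to the end.
Working it through for "kxslqvn": intermediate "xvsqnlk", final "vsqnlkx".

vsqnlkx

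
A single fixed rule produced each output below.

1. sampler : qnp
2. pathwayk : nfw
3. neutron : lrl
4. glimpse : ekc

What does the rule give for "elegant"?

In each case the input is transformed by: keep one character in every 3, starting at position 1 (positions 1st, 4th, 7th, ...), then shift every letter 2 places backward in the alphabet (wrapping around).
For "elegant" the result is "cer".

cer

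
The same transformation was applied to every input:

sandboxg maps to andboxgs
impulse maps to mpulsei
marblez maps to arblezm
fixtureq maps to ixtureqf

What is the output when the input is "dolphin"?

The pattern: move the first character to the end.
For "dolphin" the result is "olphind".

olphind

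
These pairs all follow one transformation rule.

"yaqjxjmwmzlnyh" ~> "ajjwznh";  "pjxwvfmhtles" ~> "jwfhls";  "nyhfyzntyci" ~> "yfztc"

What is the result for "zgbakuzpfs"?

gaups

In each case the input is transformed by: keep every other character starting from the second (positions 2nd, 4th, 6th, ...).
So "zgbakuzpfs" becomes "gaups".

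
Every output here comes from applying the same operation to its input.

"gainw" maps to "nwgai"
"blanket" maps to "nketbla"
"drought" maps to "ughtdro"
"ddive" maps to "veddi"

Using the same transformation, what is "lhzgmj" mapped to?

gmjlhz

Each output is the input with this applied: move the first 3 characters to the end (rotate left by 3).
So "lhzgmj" becomes "gmjlhz".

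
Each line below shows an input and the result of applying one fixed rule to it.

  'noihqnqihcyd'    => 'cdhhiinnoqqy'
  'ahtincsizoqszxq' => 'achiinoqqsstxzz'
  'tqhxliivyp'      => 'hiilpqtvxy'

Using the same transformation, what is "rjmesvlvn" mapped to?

ejlmnrsvv

Rule — sort the characters into alphabetical order.
For "rjmesvlvn" the result is "ejlmnrsvv".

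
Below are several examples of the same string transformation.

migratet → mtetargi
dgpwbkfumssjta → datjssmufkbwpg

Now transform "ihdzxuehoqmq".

Rule — reverse the string, then move the last character to the front.
For "ihdzxuehoqmq", step one produces "qmqoheuxzdhi"; step two turns that into "iqmqoheuxzdh".

iqmqoheuxzdh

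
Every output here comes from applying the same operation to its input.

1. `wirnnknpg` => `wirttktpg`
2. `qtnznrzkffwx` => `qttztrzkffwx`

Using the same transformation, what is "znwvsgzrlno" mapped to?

ztwvsgzrlto

The transformation: replace every "n" with "t".
For "znwvsgzrlno" the result is "ztwvsgzrlto".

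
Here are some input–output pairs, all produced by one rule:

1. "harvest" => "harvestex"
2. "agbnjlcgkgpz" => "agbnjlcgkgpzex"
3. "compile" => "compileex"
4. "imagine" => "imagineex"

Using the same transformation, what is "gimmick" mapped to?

gimmickex

Looking at the pairs, the operation is to append "ex".
Applying that to "gimmick" gives "gimmickex".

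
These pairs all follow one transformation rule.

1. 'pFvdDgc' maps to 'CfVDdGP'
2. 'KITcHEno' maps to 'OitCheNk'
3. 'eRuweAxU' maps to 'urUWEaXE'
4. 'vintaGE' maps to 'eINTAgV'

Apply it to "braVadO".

The rule is to swap the first and last characters, then flip the case of every letter.
"braVadO" → "OraVadb" → "oRAvADB".

oRAvADB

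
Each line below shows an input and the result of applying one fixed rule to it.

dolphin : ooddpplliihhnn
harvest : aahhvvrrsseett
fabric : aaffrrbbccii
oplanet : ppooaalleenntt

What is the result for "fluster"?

The rule is to swap each adjacent pair of characters (1↔2, 3↔4, ...), then double every character.
Working it through for "fluster": intermediate "lfsuetr", final "llffssuueettrr".

llffssuueettrr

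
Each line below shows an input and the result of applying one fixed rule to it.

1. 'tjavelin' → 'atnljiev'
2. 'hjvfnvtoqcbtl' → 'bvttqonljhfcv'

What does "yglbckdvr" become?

bvrlkgdcy

The pattern: sort the characters into reverse alphabetical order, then swap the first and last characters.
Starting from "yglbckdvr": after the first operation, "yvrlkgdcb"; after the second, "bvrlkgdcy".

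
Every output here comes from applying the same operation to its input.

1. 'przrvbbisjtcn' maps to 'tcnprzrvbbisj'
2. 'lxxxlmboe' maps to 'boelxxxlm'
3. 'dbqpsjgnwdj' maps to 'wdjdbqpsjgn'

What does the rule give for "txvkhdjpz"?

In each case the input is transformed by: move the last 3 characters to the front (rotate right by 3).
So "txvkhdjpz" becomes "jpztxvkhd".

jpztxvkhd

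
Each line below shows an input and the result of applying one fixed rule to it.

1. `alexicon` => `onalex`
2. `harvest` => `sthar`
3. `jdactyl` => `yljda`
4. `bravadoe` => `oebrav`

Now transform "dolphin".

Looking at the pairs, the operation is to move the last 2 characters to the front (rotate right by 2), then delete the last 2 characters.
Starting from "dolphin": after the first operation, "indolph"; after the second, "indol".

indol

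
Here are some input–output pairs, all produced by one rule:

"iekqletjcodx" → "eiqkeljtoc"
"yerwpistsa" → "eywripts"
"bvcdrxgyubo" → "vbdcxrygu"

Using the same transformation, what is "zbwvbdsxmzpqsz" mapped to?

Each output is the input with this applied: delete the last 2 characters, then swap each adjacent pair of characters (1↔2, 3↔4, ...).
Working it through for "zbwvbdsxmzpqsz": intermediate "zbwvbdsxmzpq", final "bzvwdbxszmqp".
(Check on "bvcdrxgyubo": → "bvcdrxgyu" → "vbdcxrygu" ✓)

bzvwdbxszmqp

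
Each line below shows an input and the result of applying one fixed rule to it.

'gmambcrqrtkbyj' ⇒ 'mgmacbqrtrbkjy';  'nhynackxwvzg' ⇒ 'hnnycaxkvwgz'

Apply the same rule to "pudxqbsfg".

upxdbqfsg

Looking at the pairs, the operation is to swap each adjacent pair of characters (1↔2, 3↔4, ...).
"pudxqbsfg" → "upxdbqfsg".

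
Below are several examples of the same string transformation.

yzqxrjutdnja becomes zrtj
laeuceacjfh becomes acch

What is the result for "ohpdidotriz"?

hitz

Looking at the pairs, the operation is to keep one character in every 3, starting at position 2 (positions 2nd, 5th, 8th, ...).
Doing the same to "ohpdidotriz": "hitz".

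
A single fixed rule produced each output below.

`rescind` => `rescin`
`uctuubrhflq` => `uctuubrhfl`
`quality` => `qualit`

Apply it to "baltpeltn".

In each case the input is transformed by: delete the last character.
Applying that to "baltpeltn" gives "baltpelt".

baltpelt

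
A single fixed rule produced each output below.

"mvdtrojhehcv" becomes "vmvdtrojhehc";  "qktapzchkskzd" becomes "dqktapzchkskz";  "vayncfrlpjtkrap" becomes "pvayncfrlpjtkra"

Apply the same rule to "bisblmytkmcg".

The pattern: move the last character to the front.
So "bisblmytkmcg" becomes "gbisblmytkmc".

gbisblmytkmc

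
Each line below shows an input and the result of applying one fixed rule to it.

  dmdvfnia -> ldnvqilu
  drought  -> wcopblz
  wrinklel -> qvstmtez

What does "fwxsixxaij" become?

faqffiqrne

Looking at the pairs, the operation is to shift every letter 8 places forward in the alphabet (wrapping around), then move the first 2 characters to the end (rotate left by 2).
Starting from "fwxsixxaij": after the first operation, "nefaqffiqr"; after the second, "faqffiqrne".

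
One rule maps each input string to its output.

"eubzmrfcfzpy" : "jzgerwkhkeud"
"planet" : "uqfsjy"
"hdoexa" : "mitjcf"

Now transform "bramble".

Each output is the input with this applied: shift every letter 5 places forward in the alphabet (wrapping around).
Doing the same to "bramble": "gwfrgqj".

gwfrgqj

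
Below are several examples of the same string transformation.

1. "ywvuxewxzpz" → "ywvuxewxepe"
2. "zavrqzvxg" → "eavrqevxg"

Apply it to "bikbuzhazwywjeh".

bikbuehaewywjeh

In each case the input is transformed by: replace every "z" with "e".
On "bikbuzhazwywjeh" that produces "bikbuehaewywjeh".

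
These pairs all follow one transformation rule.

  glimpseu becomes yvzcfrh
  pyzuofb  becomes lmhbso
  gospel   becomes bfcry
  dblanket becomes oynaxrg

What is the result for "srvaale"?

einnyr

Rule — shift every letter 13 places forward in the alphabet (wrapping around) — i.e. ROT13, then delete the first character.
For "srvaale", step one produces "feinnyr"; step two turns that into "einnyr".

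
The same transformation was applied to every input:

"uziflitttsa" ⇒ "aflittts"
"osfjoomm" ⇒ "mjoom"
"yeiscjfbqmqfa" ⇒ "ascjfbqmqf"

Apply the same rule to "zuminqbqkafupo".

oinqbqkafup

Looking at the pairs, the operation is to delete the first 3 characters, then move the last character to the front.
On "zuminqbqkafupo": the first step gives "inqbqkafupo", and the second then gives "oinqbqkafup".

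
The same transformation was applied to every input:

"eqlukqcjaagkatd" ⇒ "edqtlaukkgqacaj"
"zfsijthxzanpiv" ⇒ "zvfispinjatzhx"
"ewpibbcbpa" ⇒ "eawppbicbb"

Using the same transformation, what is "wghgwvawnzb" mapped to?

wbgzhngwwav

What's happening: take characters alternately from the front and the back (1st, last, 2nd, 2nd-last, ...).
Doing the same to "wghgwvawnzb": "wbgzhngwwav".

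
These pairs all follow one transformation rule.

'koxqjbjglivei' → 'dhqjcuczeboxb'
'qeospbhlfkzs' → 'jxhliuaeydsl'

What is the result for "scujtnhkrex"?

Looking at the pairs, the operation is to shift every letter 7 places backward in the alphabet (wrapping around).
On "scujtnhkrex" that produces "lvncmgadkxq".

lvncmgadkxq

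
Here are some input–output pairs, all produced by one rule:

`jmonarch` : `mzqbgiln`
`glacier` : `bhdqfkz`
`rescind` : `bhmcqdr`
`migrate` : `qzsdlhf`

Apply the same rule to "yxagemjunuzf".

fdlitmtyexwz

In each case the input is transformed by: shift every letter 1 place backward in the alphabet (wrapping around), then move the first 3 characters to the end (rotate left by 3).
On "yxagemjunuzf": the first step gives "xwzfdlitmtye", and the second then gives "fdlitmtyexwz".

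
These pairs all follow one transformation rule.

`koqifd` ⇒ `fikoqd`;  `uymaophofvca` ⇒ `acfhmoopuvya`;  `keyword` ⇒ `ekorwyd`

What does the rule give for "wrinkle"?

iklnrwe

In each case the input is transformed by: sort the characters into alphabetical order, then move the first character to the end.
Working it through for "wrinkle": intermediate "eiklnrw", final "iklnrwe".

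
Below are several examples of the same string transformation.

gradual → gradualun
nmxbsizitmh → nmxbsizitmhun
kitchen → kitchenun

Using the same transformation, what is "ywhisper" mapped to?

ywhisperun

The rule is to append "un".
"ywhisper" → "ywhisperun".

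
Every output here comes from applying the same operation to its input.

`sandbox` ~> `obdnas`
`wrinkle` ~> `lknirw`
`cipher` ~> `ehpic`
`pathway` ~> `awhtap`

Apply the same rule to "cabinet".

enibac

In each case the input is transformed by: delete the last character, then reverse the string.
Starting from "cabinet": after the first operation, "cabine"; after the second, "enibac".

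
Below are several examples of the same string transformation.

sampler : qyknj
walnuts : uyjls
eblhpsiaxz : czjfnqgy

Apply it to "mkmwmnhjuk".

Rule — shift every letter 2 places backward in the alphabet (wrapping around), then delete the last 2 characters.
On "mkmwmnhjuk" that produces "kikuklfh".
(Check on "walnuts": → "uyjlsrq" → "uyjls" ✓)

kikuklfh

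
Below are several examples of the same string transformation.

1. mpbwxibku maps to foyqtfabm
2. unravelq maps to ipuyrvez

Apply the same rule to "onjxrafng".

jrksrnbve

The rule is to shift every letter 4 places forward in the alphabet (wrapping around), then move the last 3 characters to the front (rotate right by 3).
Applying that to "onjxrafng" gives "jrksrnbve".
(Check on "mpbwxibku": → "qtfabmfoy" → "foyqtfabm" ✓)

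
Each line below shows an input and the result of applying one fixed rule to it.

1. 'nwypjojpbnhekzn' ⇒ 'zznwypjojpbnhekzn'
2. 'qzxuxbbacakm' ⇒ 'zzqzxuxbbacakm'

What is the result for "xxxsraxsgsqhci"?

Looking at the pairs, the operation is to prepend "zz".
For "xxxsraxsgsqhci" the result is "zzxxxsraxsgsqhci".

zzxxxsraxsgsqhci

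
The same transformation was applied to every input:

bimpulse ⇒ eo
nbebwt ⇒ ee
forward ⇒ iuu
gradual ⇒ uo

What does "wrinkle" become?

uo

What's happening: shift every letter 3 places forward in the alphabet (wrapping around), then keep only the vowels.
For "wrinkle", step one produces "zulqnoh"; step two turns that into "uo".
(Check on "nbebwt": → "qehezw" → "ee" ✓)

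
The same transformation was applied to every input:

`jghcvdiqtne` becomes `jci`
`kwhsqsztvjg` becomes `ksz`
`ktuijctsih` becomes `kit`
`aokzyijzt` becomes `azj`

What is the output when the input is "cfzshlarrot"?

Rule — delete the last 2 characters, then keep one character in every 3, starting at position 1 (positions 1st, 4th, 7th, ...).
So "cfzshlarrot" becomes "csa".

csa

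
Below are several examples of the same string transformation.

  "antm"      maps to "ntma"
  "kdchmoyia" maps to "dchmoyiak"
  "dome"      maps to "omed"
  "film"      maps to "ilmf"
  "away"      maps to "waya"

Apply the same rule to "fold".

oldf

What's happening: move the first character to the end.
"fold" → "oldf".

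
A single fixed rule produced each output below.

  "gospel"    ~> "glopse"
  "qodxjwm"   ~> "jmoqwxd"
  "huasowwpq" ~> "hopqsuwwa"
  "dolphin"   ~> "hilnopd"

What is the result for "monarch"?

Looking at the pairs, the operation is to sort the characters into alphabetical order, then move the first character to the end.
For "monarch", step one produces "achmnor"; step two turns that into "chmnora".

chmnora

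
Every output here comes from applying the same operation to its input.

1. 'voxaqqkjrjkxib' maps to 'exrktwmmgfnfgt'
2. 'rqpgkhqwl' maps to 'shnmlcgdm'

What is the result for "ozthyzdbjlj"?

hfkvpduvzxf

Rule — move the last 2 characters to the front (rotate right by 2), then shift every letter 4 places backward in the alphabet (wrapping around).
So "ozthyzdbjlj" becomes "hfkvpduvzxf".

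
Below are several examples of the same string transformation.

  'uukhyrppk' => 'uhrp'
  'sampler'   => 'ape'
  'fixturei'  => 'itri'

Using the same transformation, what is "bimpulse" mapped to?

iple

Looking at the pairs, the operation is to keep every other character starting from the second (positions 2nd, 4th, 6th, ...).
So "bimpulse" becomes "iple".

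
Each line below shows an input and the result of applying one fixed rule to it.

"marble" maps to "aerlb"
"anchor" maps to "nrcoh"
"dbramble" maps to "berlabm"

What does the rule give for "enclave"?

The rule is to delete the first character, then take characters alternately from the front and the back (1st, last, 2nd, 2nd-last, ...).
For "enclave", step one produces "nclave"; step two turns that into "necvla".

necvla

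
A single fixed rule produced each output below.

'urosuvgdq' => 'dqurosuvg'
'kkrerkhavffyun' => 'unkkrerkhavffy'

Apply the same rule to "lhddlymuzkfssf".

The rule is to move the last 2 characters to the front (rotate right by 2).
"lhddlymuzkfssf" → "sflhddlymuzkfs".

sflhddlymuzkfs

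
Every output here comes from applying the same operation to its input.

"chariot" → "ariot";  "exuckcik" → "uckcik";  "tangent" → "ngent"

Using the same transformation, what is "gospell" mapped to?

The pattern: delete the first 2 characters.
Doing the same to "gospell": "spell".

spell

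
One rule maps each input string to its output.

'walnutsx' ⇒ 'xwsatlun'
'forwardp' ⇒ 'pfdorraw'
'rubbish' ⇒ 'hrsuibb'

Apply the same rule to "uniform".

murnoif

The pattern: reverse the string, then take characters alternately from the front and the back (1st, last, 2nd, 2nd-last, ...).
On "uniform": the first step gives "mrofinu", and the second then gives "murnoif".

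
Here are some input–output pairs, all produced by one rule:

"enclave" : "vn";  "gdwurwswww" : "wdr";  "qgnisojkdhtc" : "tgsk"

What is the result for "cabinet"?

ea

Rule — move the last 3 characters to the front (rotate right by 3), then keep one character in every 3, starting at position 2 (positions 2nd, 5th, 8th, ...).
Working it through for "cabinet": intermediate "netcabi", final "ea".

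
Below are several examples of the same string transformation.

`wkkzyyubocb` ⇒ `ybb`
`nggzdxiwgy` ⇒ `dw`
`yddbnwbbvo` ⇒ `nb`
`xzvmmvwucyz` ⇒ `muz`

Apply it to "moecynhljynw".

yln

Looking at the pairs, the operation is to delete the first 3 characters, then keep one character in every 3, starting at position 2 (positions 2nd, 5th, 8th, ...).
Applying both steps to "moecynhljynw": "cynhljynw", then "yln".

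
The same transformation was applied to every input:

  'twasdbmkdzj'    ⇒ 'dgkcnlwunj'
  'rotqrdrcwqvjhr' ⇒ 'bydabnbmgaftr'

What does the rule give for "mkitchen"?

In each case the input is transformed by: delete the last character, then shift every letter 10 places forward in the alphabet (wrapping around).
So "mkitchen" becomes "wusdmro".

wusdmro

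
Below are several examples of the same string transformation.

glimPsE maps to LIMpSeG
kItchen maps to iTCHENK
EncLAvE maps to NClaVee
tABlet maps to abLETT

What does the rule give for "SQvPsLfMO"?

The rule is to flip the case of every letter, then move the first character to the end.
Working it through for "SQvPsLfMO": intermediate "sqVpSlFmo", final "qVpSlFmos".

qVpSlFmos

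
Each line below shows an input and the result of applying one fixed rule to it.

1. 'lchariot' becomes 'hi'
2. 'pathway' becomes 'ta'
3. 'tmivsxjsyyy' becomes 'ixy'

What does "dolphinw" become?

In each case the input is transformed by: keep one character in every 3, starting at position 3 (positions 3rd, 6th, 9th, ...).
Doing the same to "dolphinw": "li".

li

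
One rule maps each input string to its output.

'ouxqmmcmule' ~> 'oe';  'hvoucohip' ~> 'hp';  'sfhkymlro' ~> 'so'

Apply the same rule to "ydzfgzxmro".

Each output is the input with this applied: take characters alternately from the front and the back (1st, last, 2nd, 2nd-last, ...), then keep only the first 2 characters.
Starting from "ydzfgzxmro": after the first operation, "yodrzmfxgz"; after the second, "yo".

yo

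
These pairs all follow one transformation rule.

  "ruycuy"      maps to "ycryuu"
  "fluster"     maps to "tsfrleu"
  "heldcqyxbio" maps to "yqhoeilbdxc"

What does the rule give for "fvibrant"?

In each case the input is transformed by: take characters alternately from the front and the back (1st, last, 2nd, 2nd-last, ...), then move the last 2 characters to the front (rotate right by 2).
Starting from "fvibrant": after the first operation, "ftvniabr"; after the second, "brftvnia".

brftvnia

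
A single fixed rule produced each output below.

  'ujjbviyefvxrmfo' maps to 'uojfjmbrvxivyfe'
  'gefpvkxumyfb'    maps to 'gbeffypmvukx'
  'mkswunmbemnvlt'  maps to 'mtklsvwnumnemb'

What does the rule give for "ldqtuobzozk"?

lkdzqotzubo

What's happening: take characters alternately from the front and the back (1st, last, 2nd, 2nd-last, ...).
Applying that to "ldqtuobzozk" gives "lkdzqotzubo".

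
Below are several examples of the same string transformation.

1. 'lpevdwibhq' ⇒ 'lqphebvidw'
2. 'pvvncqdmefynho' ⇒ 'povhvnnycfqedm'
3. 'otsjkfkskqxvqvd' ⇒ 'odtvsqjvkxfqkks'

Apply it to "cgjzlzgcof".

cfgojczglz

In each case the input is transformed by: take characters alternately from the front and the back (1st, last, 2nd, 2nd-last, ...).
So "cgjzlzgcof" becomes "cfgojczglz".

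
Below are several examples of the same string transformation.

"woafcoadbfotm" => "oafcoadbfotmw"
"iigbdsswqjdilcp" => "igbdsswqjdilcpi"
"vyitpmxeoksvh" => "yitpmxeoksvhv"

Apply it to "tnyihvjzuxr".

Rule — move the first character to the end.
"tnyihvjzuxr" → "nyihvjzuxrt".

nyihvjzuxrt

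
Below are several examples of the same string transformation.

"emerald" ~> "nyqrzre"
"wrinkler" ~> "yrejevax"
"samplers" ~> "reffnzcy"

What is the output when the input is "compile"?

Each output is the input with this applied: move the last 3 characters to the front (rotate right by 3), then shift every letter 13 places forward in the alphabet (wrapping around) — i.e. ROT13.
On "compile": the first step gives "ilecomp", and the second then gives "vyrpbzc".

vyrpbzc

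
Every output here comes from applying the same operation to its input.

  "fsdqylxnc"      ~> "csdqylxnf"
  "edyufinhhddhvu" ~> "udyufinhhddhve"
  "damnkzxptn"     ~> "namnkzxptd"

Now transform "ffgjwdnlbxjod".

Looking at the pairs, the operation is to swap the first and last characters.
"ffgjwdnlbxjod" → "dfgjwdnlbxjof".

dfgjwdnlbxjof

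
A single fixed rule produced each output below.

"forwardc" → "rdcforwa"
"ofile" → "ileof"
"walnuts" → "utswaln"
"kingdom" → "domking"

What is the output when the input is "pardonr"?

The transformation: move the last 3 characters to the front (rotate right by 3).
On "pardonr" that produces "onrpard".

onrpard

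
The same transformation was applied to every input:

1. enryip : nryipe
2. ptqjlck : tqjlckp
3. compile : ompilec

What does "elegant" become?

legante

Looking at the pairs, the operation is to move the first character to the end.
On "elegant" that produces "legante".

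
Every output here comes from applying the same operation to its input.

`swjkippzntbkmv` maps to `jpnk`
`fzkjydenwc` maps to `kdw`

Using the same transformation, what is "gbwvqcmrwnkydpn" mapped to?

What's happening: keep one character in every 3, starting at position 3 (positions 3rd, 6th, 9th, ...).
Applying that to "gbwvqcmrwnkydpn" gives "wcwyn".

wcwyn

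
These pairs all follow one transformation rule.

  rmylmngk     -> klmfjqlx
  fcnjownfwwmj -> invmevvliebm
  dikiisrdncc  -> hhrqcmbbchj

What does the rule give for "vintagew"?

Rule — move the first 3 characters to the end (rotate left by 3), then shift every letter 1 place backward in the alphabet (wrapping around).
Starting from "vintagew": after the first operation, "tagewvin"; after the second, "szfdvuhm".

szfdvuhm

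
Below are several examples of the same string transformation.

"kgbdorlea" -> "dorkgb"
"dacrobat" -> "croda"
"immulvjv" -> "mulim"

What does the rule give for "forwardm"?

rwafo

Looking at the pairs, the operation is to delete the last 3 characters, then move the last 3 characters to the front (rotate right by 3).
Starting from "forwardm": after the first operation, "forwa"; after the second, "rwafo".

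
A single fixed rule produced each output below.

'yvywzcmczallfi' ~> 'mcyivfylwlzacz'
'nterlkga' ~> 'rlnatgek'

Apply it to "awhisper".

isarwehp

The rule is to take characters alternately from the front and the back (1st, last, 2nd, 2nd-last, ...), then move the last 2 characters to the front (rotate right by 2).
Applying both steps to "awhisper": "arwehpis", then "isarwehp".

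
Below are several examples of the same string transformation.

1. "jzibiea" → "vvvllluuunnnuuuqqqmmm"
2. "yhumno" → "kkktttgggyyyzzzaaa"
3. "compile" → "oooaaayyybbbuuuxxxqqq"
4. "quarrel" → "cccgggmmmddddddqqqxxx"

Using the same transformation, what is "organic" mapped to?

Looking at the pairs, the operation is to shift every letter 12 places forward in the alphabet (wrapping around), then repeat every character 3 times.
"organic" → "adsmzuo" → "aaadddsssmmmzzzuuuooo".
(Check on "jzibiea": → "vlunuqm" → "vvvllluuunnnuuuqqqmmm" ✓)

aaadddsssmmmzzzuuuooo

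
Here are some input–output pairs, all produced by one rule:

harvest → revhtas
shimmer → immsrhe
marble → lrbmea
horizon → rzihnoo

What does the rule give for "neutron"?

urtnneo

The rule is to take characters alternately from the front and the back (1st, last, 2nd, 2nd-last, ...), then move the last 3 characters to the front (rotate right by 3).
On "neutron": the first step gives "nneourt", and the second then gives "urtnneo".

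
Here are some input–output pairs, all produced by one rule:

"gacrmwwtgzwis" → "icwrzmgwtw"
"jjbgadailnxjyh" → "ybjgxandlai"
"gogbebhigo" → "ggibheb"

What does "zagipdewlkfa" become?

The pattern: take characters alternately from the front and the back (1st, last, 2nd, 2nd-last, ...), then delete the first 3 characters.
"zagipdewlkfa" → "zaafgkilpwde" → "fgkilpwde".

fgkilpwde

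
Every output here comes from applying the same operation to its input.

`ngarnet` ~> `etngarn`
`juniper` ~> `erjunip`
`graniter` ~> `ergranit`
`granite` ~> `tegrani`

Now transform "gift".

ftgi

The pattern: move the last 2 characters to the front (rotate right by 2).
So "gift" becomes "ftgi".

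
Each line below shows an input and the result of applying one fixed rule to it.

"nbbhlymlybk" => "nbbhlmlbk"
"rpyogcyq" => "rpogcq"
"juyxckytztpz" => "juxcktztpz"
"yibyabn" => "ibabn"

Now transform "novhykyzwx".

Looking at the pairs, the operation is to remove every "y".
On "novhykyzwx" that produces "novhkzwx".

novhkzwx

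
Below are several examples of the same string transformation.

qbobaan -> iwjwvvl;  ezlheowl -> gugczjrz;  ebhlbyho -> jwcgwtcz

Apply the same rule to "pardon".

The transformation: swap the first and last characters, then shift every letter 5 places backward in the alphabet (wrapping around).
Starting from "pardon": after the first operation, "nardop"; after the second, "ivmyjk".

ivmyjk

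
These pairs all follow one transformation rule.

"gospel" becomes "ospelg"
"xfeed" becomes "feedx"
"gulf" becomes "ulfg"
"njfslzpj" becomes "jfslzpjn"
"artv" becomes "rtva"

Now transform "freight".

Each output is the input with this applied: move the first character to the end.
"freight" → "reightf".

reightf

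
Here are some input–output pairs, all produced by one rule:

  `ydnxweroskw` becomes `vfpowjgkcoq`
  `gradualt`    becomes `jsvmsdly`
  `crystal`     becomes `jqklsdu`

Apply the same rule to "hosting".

Looking at the pairs, the operation is to move the first character to the end, then shift every letter 8 places backward in the alphabet (wrapping around).
Working it through for "hosting": intermediate "ostingh", final "gklafyz".

gklafyz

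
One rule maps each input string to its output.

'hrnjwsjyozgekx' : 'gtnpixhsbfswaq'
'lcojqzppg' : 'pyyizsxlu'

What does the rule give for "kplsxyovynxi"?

What's happening: shift every letter 9 places forward in the alphabet (wrapping around), then reverse the string.
On "kplsxyovynxi": the first step gives "tyubghxehwgr", and the second then gives "rgwhexhgbuyt".
(Check on "lcojqzppg": → "ulxsziyyp" → "pyyizsxlu" ✓)

rgwhexhgbuyt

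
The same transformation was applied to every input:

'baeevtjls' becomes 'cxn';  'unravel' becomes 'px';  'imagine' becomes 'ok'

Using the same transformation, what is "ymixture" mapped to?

ovg

In each case the input is transformed by: keep one character in every 3, starting at position 2 (positions 2nd, 5th, 8th, ...), then shift every letter 2 places forward in the alphabet (wrapping around).
Working it through for "ymixture": intermediate "mte", final "ovg".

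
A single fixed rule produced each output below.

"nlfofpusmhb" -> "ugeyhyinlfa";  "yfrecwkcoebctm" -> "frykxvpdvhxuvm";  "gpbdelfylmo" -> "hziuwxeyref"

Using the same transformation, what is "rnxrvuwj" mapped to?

ckgqkonp

What's happening: shift every letter 7 places backward in the alphabet (wrapping around), then move the last character to the front.
For "rnxrvuwj", step one produces "kgqkonpc"; step two turns that into "ckgqkonp".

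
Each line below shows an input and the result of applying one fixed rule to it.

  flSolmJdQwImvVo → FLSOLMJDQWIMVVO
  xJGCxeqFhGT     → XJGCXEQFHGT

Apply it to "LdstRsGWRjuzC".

The pattern: convert every letter to uppercase.
"LdstRsGWRjuzC" → "LDSTRSGWRJUZC".

LDSTRSGWRJUZC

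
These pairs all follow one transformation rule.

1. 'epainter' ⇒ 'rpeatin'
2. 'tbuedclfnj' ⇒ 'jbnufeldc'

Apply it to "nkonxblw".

wklobnx

The transformation: take characters alternately from the front and the back (1st, last, 2nd, 2nd-last, ...), then delete the first character.
Applying both steps to "nkonxblw": "nwklobnx", then "wklobnx".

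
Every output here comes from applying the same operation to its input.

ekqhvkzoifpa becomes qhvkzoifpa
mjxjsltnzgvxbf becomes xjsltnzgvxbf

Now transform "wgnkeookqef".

Looking at the pairs, the operation is to delete the first 2 characters.
Doing the same to "wgnkeookqef": "nkeookqef".

nkeookqef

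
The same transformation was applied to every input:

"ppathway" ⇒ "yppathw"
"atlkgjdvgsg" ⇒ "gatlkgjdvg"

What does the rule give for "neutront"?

Rule — move the last 2 characters to the front (rotate right by 2), then delete the first character.
Starting from "neutront": after the first operation, "ntneutro"; after the second, "tneutro".

tneutro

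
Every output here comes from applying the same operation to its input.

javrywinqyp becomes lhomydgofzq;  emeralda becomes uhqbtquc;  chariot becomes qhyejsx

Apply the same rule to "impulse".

fkbiuyc

Rule — shift every letter 10 places backward in the alphabet (wrapping around), then move the first 2 characters to the end (rotate left by 2).
For "impulse", step one produces "ycfkbiu"; step two turns that into "fkbiuyc".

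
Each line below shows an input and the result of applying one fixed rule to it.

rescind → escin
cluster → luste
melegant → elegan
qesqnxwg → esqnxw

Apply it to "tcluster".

cluste

The rule is to move the first character to the end, then delete the last 2 characters.
Working it through for "tcluster": intermediate "clustert", final "cluste".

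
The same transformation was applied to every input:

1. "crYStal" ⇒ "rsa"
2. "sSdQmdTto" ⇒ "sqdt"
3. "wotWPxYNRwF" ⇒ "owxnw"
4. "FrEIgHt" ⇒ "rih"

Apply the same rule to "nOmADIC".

oai

The transformation: keep every other character starting from the second (positions 2nd, 4th, 6th, ...), then convert every letter to lowercase.
"nOmADIC" → "OAI" → "oai".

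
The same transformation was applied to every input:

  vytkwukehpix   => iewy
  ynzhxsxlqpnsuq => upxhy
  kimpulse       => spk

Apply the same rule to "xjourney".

eux

Rule — reverse the string, then keep one character in every 3, starting at position 2 (positions 2nd, 5th, 8th, ...).
Doing the same to "xjourney": "eux".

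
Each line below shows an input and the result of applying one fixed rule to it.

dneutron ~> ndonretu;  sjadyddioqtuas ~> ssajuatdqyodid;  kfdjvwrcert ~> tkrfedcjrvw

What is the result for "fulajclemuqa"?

Looking at the pairs, the operation is to reverse the string, then take characters alternately from the front and the back (1st, last, 2nd, 2nd-last, ...).
Working it through for "fulajclemuqa": intermediate "aqumelcjaluf", final "afquulmaejlc".

afquulmaejlc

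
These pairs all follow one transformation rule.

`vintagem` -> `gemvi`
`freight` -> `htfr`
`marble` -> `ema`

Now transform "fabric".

Each output is the input with this applied: move the first 2 characters to the end (rotate left by 2), then delete the first 3 characters.
Starting from "fabric": after the first operation, "bricfa"; after the second, "cfa".

cfa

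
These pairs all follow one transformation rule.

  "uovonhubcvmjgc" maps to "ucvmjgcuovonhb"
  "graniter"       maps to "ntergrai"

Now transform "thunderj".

nerjthud

The pattern: swap the front and back halves of the string, then swap the first and last characters.
On "thunderj": the first step gives "derjthun", and the second then gives "nerjthud".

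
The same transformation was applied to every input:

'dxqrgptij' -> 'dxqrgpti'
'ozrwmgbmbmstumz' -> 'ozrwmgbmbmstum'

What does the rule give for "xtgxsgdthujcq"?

What's happening: delete the last character.
On "xtgxsgdthujcq" that produces "xtgxsgdthujc".

xtgxsgdthujc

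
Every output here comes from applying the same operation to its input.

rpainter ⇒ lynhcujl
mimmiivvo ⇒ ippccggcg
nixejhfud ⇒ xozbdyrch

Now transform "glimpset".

The pattern: shift every letter 6 places backward in the alphabet (wrapping around), then reverse the string.
Starting from "glimpset": after the first operation, "afcgjmyn"; after the second, "nymjgcfa".
(Check on "nixejhfud": → "hcrydbzox" → "xozbdyrch" ✓)

nymjgcfa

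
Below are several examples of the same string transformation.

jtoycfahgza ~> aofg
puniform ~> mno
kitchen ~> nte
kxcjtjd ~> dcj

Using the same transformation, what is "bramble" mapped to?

The rule is to move the last character to the front, then keep one character in every 3, starting at position 1 (positions 1st, 4th, 7th, ...).
For "bramble", step one produces "ebrambl"; step two turns that into "eal".

eal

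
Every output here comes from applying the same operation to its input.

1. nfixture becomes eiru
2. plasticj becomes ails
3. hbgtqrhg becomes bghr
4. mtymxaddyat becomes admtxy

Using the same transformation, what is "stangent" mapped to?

The transformation: sort the characters into alphabetical order, then keep every other character starting from the first (positions 1st, 3rd, 5th, ...).
On "stangent": the first step gives "aegnnstt", and the second then gives "agnt".

agnt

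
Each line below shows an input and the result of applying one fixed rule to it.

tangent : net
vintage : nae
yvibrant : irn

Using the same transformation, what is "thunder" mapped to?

Looking at the pairs, the operation is to delete the first character, then keep every other character starting from the second (positions 2nd, 4th, 6th, ...).
For "thunder", step one produces "hunder"; step two turns that into "udr".

udr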